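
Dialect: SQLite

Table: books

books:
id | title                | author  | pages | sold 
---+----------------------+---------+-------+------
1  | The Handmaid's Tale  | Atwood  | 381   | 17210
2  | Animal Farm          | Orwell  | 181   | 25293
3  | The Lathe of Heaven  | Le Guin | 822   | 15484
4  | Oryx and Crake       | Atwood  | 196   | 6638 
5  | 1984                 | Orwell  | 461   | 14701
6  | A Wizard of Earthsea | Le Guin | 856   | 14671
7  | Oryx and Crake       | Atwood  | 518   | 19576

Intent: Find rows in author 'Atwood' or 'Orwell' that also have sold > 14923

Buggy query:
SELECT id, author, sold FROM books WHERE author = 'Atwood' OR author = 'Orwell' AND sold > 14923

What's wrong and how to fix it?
Bug: AND binds tighter than OR, so this parses as author = 'Atwood' OR (author = 'Orwell' AND sold > 14923)

Fix: Add parentheses around the OR so the AND applies to both alternatives

Corrected query:
SELECT id, author, sold FROM books WHERE (author = 'Atwood' OR author = 'Orwell') AND sold > 14923

Result:
id | author | sold 
---+--------+------
1  | Atwood | 17210
2  | Orwell | 25293
7  | Atwood | 19576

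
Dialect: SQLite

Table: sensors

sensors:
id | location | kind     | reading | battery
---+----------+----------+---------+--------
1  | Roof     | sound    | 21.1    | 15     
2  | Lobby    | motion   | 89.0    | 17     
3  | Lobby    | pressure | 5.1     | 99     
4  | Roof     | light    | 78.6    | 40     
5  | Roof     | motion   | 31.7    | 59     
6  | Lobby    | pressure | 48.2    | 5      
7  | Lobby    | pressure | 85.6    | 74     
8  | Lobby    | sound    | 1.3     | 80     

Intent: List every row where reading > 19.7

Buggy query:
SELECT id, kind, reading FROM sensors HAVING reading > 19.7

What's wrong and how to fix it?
Bug: HAVING filters the output of aggregation, but this query has no GROUP BY and no aggregate functions, so SQLite rejects it (HAVING clause on a non-aggregate query); the condition here is per row

Fix: Replace HAVING with WHERE since the condition applies to individual rows

Corrected query:
SELECT id, kind, reading FROM sensors WHERE reading > 19.7

Result:
id | kind     | reading
---+----------+--------
1  | sound    | 21.1   
2  | motion   | 89     
4  | light    | 78.6   
5  | motion   | 31.7   
6  | pressure | 48.2   
7  | pressure | 85.6   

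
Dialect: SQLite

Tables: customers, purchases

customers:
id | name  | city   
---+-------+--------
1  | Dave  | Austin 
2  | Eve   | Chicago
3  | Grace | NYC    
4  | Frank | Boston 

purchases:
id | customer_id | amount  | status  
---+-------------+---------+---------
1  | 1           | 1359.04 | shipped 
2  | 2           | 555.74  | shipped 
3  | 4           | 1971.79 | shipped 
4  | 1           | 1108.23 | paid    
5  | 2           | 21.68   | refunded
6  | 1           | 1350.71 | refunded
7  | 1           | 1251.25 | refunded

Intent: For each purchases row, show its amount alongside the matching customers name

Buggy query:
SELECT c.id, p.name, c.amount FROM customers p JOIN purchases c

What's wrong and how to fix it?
Bug: Missing join condition: each purchases row is matched to all customers rows instead of just its own

Fix: Add ON c.customer_id = p.id to the JOIN

Corrected query:
SELECT c.id, p.name, c.amount FROM customers p JOIN purchases c ON c.customer_id = p.id

Result:
id | name  | amount 
---+-------+--------
1  | Dave  | 1359.04
2  | Eve   | 555.74 
3  | Frank | 1971.79
4  | Dave  | 1108.23
5  | Eve   | 21.68  
6  | Dave  | 1350.71
7  | Dave  | 1251.25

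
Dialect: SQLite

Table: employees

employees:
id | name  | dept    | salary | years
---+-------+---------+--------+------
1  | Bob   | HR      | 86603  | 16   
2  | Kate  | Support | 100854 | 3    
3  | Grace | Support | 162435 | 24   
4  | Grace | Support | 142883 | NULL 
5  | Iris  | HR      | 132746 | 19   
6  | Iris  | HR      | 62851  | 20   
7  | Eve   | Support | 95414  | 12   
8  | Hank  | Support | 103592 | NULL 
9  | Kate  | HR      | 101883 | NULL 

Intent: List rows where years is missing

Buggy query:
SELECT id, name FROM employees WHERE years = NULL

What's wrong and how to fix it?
Bug: Comparing to NULL with '=' never matches; NULL = NULL is unknown, not true

Fix: Replace '= NULL' with 'IS NULL'

Corrected query:
SELECT id, name FROM employees WHERE years IS NULL

Result:
id | name 
---+------
4  | Grace
8  | Hank 
9  | Kate 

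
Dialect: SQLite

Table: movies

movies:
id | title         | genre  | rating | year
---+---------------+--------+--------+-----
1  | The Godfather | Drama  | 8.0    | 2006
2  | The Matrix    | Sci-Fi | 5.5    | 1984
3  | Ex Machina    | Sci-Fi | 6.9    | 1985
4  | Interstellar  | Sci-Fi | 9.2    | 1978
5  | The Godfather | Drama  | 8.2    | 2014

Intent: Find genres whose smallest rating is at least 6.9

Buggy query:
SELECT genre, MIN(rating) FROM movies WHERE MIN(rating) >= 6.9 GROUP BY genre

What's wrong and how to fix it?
Bug: MIN() in WHERE is a misuse of aggregate

Fix: Use HAVING for the per-group MIN condition

Corrected query:
SELECT genre, MIN(rating) FROM movies GROUP BY genre HAVING MIN(rating) >= 6.9

Result:
genre | MIN(rating)
------+------------
Drama | 8          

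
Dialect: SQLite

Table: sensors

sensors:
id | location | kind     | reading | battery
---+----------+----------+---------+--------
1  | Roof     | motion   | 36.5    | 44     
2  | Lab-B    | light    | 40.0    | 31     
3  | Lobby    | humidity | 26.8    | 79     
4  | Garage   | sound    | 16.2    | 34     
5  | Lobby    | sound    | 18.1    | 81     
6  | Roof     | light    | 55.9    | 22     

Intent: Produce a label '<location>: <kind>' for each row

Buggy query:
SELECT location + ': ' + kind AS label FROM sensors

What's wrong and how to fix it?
Bug: SQLite uses || for string concatenation; + coerces text to numbers (yielding 0)

Fix: Use the || operator for string concatenation

Corrected query:
SELECT location || ': ' || kind AS label FROM sensors

Result:
label          
---------------
Roof: motion   
Lab-B: light   
Lobby: humidity
Garage: sound  
Lobby: sound   
Roof: light    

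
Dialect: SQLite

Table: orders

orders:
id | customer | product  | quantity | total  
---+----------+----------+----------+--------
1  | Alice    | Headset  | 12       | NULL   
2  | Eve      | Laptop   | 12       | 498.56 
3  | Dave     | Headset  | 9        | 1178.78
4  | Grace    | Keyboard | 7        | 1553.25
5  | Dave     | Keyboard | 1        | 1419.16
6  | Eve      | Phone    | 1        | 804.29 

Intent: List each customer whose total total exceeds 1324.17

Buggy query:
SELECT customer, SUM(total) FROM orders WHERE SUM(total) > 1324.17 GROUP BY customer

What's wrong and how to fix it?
Bug: WHERE runs before GROUP BY, so aggregates aren't available there

Fix: Use HAVING (which filters groups after aggregation) instead of WHERE

Corrected query:
SELECT customer, SUM(total) FROM orders GROUP BY customer HAVING SUM(total) > 1324.17

Result:
customer | SUM(total)
---------+-----------
Dave     | 2597.94   
Grace    | 1553.25   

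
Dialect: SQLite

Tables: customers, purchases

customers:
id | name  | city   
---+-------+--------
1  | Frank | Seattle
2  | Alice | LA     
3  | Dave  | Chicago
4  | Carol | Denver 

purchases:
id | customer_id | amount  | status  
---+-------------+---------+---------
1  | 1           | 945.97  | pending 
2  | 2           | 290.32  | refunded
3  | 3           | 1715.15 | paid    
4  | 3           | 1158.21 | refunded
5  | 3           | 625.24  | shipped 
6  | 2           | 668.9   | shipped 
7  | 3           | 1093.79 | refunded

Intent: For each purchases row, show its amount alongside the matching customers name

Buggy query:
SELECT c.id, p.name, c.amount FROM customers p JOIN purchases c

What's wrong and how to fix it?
Bug: Missing join condition: each purchases row is matched to all customers rows instead of just its own

Fix: Specify the join condition linking the foreign key to the parent id

Corrected query:
SELECT c.id, p.name, c.amount FROM customers p JOIN purchases c ON c.customer_id = p.id

Result:
id | name  | amount 
---+-------+--------
1  | Frank | 945.97 
2  | Alice | 290.32 
3  | Dave  | 1715.15
4  | Dave  | 1158.21
5  | Dave  | 625.24 
6  | Alice | 668.9  
7  | Dave  | 1093.79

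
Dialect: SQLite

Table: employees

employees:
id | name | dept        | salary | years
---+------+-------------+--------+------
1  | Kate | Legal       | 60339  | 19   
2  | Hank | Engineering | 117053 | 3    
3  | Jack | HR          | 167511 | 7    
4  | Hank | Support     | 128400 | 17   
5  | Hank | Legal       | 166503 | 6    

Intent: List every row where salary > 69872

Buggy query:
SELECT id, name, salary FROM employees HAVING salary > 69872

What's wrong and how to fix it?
Bug: This is a non-aggregate query (no GROUP BY, no aggregates), so in SQLite the HAVING clause is invalid here; a row-level condition belongs in WHERE

Fix: Replace HAVING with WHERE since the condition applies to individual rows

Corrected query:
SELECT id, name, salary FROM employees WHERE salary > 69872

Result:
id | name | salary
---+------+-------
2  | Hank | 117053
3  | Jack | 167511
4  | Hank | 128400
5  | Hank | 166503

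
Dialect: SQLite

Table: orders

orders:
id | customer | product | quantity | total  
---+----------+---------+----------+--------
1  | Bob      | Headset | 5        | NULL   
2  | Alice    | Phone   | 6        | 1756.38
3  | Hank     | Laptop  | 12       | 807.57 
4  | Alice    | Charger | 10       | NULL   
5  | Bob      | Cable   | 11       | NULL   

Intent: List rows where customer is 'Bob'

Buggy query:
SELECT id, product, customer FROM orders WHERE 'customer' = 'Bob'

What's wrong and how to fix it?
Bug: Single quotes denote string literals in SQL; the column name is being compared as a constant string

Fix: Reference the column as customer without single quotes

Corrected query:
SELECT id, product, customer FROM orders WHERE customer = 'Bob'

Result:
id | product | customer
---+---------+---------
1  | Headset | Bob     
5  | Cable   | Bob     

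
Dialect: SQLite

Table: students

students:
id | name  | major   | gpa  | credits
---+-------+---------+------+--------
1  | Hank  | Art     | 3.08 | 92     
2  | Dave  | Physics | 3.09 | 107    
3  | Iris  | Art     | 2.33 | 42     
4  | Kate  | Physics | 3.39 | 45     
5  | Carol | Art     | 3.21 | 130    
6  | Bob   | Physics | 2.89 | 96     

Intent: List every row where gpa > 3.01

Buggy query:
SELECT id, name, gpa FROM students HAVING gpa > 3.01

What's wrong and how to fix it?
Bug: HAVING filters the output of aggregation, but this query has no GROUP BY and no aggregate functions, so SQLite rejects it (HAVING clause on a non-aggregate query); the condition here is per row

Fix: Replace HAVING with WHERE since the condition applies to individual rows

Corrected query:
SELECT id, name, gpa FROM students WHERE gpa > 3.01

Result:
id | name  | gpa 
---+-------+-----
1  | Hank  | 3.08
2  | Dave  | 3.09
4  | Kate  | 3.39
5  | Carol | 3.21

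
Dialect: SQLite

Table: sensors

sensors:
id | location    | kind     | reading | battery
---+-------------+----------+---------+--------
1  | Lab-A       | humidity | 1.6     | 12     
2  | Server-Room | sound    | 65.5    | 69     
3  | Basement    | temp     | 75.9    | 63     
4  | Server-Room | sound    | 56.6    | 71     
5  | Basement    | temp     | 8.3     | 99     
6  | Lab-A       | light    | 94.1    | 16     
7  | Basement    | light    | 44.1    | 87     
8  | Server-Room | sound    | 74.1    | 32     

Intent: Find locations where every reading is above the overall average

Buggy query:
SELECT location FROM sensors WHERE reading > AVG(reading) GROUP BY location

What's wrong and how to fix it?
Bug: WHERE evaluates per row before aggregation, so AVG() is unavailable

Fix: Compute the overall average in a scalar subquery and compare each group's MIN against it in HAVING

Corrected query:
SELECT location FROM sensors GROUP BY location HAVING MIN(reading) > (SELECT AVG(reading) FROM sensors)

Result:
location   
-----------
Server-Room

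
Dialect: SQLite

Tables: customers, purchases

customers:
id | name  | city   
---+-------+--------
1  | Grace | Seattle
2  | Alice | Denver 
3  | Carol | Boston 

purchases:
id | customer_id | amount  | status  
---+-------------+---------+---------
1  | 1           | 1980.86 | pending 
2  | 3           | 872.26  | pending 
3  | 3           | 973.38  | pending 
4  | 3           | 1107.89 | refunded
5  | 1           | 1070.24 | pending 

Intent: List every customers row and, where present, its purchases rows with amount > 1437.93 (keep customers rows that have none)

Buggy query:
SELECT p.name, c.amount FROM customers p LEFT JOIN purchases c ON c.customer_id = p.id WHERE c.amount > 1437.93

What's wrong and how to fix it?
Bug: Filtering c.amount in WHERE discards the NULL rows produced by LEFT JOIN, turning it into an inner join

Fix: Put 'c.amount > 1437.93' in the JOIN's ON clause instead of WHERE

Corrected query:
SELECT p.name, c.amount FROM customers p LEFT JOIN purchases c ON c.customer_id = p.id AND c.amount > 1437.93

Result:
name  | amount 
------+--------
Grace | 1980.86
Alice | NULL   
Carol | NULL   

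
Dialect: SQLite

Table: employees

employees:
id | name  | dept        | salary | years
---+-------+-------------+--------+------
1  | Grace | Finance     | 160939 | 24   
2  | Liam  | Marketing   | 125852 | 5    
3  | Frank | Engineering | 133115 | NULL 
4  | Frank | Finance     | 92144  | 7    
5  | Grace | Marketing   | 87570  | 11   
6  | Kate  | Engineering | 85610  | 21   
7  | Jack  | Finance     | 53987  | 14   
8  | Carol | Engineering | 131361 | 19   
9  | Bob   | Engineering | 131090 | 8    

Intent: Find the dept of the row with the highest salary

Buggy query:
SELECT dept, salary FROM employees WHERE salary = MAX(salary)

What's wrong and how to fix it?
Bug: MAX(salary) is an aggregate and cannot be used directly in WHERE

Fix: Use a subquery: WHERE salary = (SELECT MAX(salary) FROM employees)

Corrected query:
SELECT dept, salary FROM employees WHERE salary = (SELECT MAX(salary) FROM employees)

Result:
dept    | salary
--------+-------
Finance | 160939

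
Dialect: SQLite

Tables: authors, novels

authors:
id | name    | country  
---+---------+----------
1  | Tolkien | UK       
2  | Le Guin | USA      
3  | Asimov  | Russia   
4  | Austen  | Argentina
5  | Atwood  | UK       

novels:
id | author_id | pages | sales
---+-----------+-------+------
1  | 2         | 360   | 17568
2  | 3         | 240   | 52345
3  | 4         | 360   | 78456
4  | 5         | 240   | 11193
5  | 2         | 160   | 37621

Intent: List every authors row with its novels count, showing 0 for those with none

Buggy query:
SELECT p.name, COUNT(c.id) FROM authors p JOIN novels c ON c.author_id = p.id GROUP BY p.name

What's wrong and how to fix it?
Bug: INNER JOIN drops authors rows that have no matching novels rows

Fix: Switch to LEFT JOIN to retain unmatched parent rows

Corrected query:
SELECT p.name, COUNT(c.id) FROM authors p LEFT JOIN novels c ON c.author_id = p.id GROUP BY p.name

Result:
name    | COUNT(c.id)
--------+------------
Asimov  | 1          
Atwood  | 1          
Austen  | 1          
Le Guin | 2          
Tolkien | 0          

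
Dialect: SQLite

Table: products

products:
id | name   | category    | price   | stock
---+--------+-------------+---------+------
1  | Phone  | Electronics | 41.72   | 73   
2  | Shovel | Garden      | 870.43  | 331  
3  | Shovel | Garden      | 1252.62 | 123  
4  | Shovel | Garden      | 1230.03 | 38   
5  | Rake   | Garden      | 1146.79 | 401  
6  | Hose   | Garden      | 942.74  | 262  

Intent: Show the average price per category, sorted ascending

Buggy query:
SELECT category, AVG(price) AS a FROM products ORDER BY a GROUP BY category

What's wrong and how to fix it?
Bug: ORDER BY appears before GROUP BY; SQL clause order requires GROUP BY first

Fix: Move ORDER BY to the end, after GROUP BY

Corrected query:
SELECT category, AVG(price) AS a FROM products GROUP BY category ORDER BY a

Result:
category    | a       
------------+---------
Electronics | 41.72   
Garden      | 1088.522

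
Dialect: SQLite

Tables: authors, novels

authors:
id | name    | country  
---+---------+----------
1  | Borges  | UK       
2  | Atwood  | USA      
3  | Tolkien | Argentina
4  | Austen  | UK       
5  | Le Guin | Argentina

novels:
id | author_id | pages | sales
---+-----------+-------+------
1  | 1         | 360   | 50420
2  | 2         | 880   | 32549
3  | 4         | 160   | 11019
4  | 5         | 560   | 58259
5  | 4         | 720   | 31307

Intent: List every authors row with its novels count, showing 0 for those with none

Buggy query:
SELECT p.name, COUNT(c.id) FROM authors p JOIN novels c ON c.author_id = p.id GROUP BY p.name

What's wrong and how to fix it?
Bug: INNER JOIN drops authors rows that have no matching novels rows

Fix: Use LEFT JOIN so parents without children still appear (COUNT(c.id) gives 0)

Corrected query:
SELECT p.name, COUNT(c.id) FROM authors p LEFT JOIN novels c ON c.author_id = p.id GROUP BY p.name

Result:
name    | COUNT(c.id)
--------+------------
Atwood  | 1          
Austen  | 2          
Borges  | 1          
Le Guin | 1          
Tolkien | 0          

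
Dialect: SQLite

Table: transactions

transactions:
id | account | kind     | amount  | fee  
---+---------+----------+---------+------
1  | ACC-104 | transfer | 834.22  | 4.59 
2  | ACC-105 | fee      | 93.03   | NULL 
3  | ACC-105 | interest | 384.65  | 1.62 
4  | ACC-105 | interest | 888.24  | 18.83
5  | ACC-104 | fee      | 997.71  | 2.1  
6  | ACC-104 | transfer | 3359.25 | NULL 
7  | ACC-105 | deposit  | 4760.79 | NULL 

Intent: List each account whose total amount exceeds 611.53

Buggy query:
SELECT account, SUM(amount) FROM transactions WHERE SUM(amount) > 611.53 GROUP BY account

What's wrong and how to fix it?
Bug: Aggregate functions cannot appear in a WHERE clause

Fix: Move the aggregate condition to a HAVING clause

Corrected query:
SELECT account, SUM(amount) FROM transactions GROUP BY account HAVING SUM(amount) > 611.53

Result:
account | SUM(amount)
--------+------------
ACC-104 | 5191.18    
ACC-105 | 6126.71    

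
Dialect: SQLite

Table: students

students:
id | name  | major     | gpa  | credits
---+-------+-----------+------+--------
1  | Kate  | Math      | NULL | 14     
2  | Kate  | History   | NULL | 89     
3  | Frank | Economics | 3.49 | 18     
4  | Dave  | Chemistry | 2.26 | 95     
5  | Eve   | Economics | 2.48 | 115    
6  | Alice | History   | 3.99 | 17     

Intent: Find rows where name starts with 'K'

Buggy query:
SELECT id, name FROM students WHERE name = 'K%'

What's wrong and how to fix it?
Bug: '=' compares the literal string including the % character; pattern matching needs LIKE

Fix: Use LIKE for wildcard pattern matching

Corrected query:
SELECT id, name FROM students WHERE name LIKE 'K%'

Result:
id | name
---+-----
1  | Kate
2  | Kate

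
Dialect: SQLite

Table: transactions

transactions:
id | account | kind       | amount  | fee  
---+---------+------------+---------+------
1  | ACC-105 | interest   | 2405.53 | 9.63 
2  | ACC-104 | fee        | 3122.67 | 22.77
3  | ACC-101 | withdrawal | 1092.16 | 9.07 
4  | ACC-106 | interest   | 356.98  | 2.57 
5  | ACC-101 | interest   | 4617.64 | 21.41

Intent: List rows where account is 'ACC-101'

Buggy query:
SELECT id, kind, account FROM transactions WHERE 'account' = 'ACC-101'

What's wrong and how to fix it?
Bug: Single quotes denote string literals in SQL; the column name is being compared as a constant string

Fix: Remove the quotes around the column name (or use double quotes for an identifier)

Corrected query:
SELECT id, kind, account FROM transactions WHERE account = 'ACC-101'

Result:
id | kind       | account
---+------------+--------
3  | withdrawal | ACC-101
5  | interest   | ACC-101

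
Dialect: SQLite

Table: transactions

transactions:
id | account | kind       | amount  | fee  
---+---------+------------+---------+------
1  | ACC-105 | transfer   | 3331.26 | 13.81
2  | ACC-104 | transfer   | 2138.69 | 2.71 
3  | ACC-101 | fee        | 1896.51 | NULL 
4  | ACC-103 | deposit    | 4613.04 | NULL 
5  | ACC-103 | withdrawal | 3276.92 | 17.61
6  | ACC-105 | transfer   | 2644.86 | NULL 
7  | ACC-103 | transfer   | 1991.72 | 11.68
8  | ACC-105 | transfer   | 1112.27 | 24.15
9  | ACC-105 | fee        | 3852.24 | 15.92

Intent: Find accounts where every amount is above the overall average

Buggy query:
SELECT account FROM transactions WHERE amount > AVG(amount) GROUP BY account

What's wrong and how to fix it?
Bug: WHERE evaluates per row before aggregation, so AVG() is unavailable

Fix: Compute the overall average in a scalar subquery and compare each group's MIN against it in HAVING

Corrected query:
SELECT account FROM transactions GROUP BY account HAVING MIN(amount) > (SELECT AVG(amount) FROM transactions)

Result:
(no rows)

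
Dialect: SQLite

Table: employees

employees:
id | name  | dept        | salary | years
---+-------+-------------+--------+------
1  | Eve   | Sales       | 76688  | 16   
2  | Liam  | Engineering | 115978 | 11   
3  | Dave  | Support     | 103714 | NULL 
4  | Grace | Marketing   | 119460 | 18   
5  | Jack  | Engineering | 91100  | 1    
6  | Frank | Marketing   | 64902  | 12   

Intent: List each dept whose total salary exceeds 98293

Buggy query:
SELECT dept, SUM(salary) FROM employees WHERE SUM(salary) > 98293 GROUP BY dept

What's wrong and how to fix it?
Bug: SUM(salary) is an aggregate, but WHERE filters rows before aggregation

Fix: Use HAVING (which filters groups after aggregation) instead of WHERE

Corrected query:
SELECT dept, SUM(salary) FROM employees GROUP BY dept HAVING SUM(salary) > 98293

Result:
dept        | SUM(salary)
------------+------------
Engineering | 207078     
Marketing   | 184362     
Support     | 103714     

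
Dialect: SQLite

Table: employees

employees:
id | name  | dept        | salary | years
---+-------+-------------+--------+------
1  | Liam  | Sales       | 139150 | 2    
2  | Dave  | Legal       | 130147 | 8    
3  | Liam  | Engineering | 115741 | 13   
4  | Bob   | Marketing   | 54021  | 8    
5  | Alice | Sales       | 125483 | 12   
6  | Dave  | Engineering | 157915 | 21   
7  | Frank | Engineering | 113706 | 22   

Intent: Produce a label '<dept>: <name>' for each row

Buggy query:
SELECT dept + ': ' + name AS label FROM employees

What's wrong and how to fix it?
Bug: SQLite uses || for string concatenation; + coerces text to numbers (yielding 0)

Fix: Use the || operator for string concatenation

Corrected query:
SELECT dept || ': ' || name AS label FROM employees

Result:
label             
------------------
Sales: Liam       
Legal: Dave       
Engineering: Liam 
Marketing: Bob    
Sales: Alice      
Engineering: Dave 
Engineering: Frank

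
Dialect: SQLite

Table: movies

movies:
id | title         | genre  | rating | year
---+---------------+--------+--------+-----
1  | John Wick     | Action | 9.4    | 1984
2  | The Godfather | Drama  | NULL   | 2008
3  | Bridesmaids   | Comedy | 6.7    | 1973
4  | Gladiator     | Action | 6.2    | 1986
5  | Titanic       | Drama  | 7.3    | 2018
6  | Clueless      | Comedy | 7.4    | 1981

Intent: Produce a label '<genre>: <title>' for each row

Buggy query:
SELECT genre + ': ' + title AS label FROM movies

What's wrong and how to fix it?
Bug: '+' is numeric addition; on text columns SQLite converts them to 0 instead of concatenating

Fix: Replace + with || to concatenate text

Corrected query:
SELECT genre || ': ' || title AS label FROM movies

Result:
label               
--------------------
Action: John Wick   
Drama: The Godfather
Comedy: Bridesmaids 
Action: Gladiator   
Drama: Titanic      
Comedy: Clueless    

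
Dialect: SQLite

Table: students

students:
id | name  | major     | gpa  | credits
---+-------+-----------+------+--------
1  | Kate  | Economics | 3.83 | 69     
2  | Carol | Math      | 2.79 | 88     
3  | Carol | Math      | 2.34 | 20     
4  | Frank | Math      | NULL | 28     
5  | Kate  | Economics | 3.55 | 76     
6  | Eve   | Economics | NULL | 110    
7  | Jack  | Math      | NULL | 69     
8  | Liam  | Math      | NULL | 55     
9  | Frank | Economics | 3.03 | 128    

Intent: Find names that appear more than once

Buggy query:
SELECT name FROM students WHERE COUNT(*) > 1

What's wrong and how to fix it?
Bug: WHERE can't reference COUNT(*); aggregates are computed after WHERE

Fix: GROUP BY name, then filter groups with HAVING COUNT(*) > 1

Corrected query:
SELECT name FROM students GROUP BY name HAVING COUNT(*) > 1

Result:
name 
-----
Carol
Frank
Kate 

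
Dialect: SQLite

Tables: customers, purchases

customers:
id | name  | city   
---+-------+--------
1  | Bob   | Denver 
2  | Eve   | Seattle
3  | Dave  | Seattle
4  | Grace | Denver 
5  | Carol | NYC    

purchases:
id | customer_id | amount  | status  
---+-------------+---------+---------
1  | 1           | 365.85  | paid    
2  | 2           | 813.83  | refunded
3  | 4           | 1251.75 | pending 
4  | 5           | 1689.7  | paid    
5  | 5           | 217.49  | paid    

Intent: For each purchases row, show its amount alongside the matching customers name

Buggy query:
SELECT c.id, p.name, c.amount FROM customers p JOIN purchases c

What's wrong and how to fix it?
Bug: Missing join condition: each purchases row is matched to all customers rows instead of just its own

Fix: Specify the join condition linking the foreign key to the parent id

Corrected query:
SELECT c.id, p.name, c.amount FROM customers p JOIN purchases c ON c.customer_id = p.id

Result:
id | name  | amount 
---+-------+--------
1  | Bob   | 365.85 
2  | Eve   | 813.83 
3  | Grace | 1251.75
4  | Carol | 1689.7 
5  | Carol | 217.49 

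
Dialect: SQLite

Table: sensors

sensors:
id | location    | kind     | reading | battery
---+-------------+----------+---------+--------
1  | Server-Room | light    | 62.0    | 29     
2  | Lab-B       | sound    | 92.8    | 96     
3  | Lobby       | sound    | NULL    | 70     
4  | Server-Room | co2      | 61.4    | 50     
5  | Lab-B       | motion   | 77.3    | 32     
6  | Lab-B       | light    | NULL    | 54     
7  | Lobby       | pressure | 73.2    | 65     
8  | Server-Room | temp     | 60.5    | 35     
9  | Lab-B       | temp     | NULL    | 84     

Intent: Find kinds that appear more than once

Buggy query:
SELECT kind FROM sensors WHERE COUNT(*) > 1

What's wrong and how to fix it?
Bug: COUNT(*) is an aggregate and cannot be used in WHERE

Fix: Group first, then use HAVING for the count condition

Corrected query:
SELECT kind FROM sensors GROUP BY kind HAVING COUNT(*) > 1

Result:
kind 
-----
light
sound
temp 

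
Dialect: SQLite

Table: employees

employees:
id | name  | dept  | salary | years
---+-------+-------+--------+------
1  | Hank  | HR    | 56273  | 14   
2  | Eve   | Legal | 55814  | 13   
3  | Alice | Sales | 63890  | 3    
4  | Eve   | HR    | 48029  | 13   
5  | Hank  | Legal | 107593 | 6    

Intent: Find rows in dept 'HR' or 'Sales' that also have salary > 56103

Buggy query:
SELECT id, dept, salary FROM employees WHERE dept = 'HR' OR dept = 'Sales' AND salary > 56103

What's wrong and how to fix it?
Bug: AND binds tighter than OR, so this parses as dept = 'HR' OR (dept = 'Sales' AND salary > 56103)

Fix: Add parentheses around the OR so the AND applies to both alternatives

Corrected query:
SELECT id, dept, salary FROM employees WHERE (dept = 'HR' OR dept = 'Sales') AND salary > 56103

Result:
id | dept  | salary
---+-------+-------
1  | HR    | 56273 
3  | Sales | 63890 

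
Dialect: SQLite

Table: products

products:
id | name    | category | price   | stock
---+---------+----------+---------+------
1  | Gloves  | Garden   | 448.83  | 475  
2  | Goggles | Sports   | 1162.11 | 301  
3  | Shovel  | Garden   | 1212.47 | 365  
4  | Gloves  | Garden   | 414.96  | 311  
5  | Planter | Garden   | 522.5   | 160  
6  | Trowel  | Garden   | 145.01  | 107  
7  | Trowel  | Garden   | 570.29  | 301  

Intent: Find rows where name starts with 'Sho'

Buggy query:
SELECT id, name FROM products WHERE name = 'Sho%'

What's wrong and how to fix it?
Bug: '=' compares the literal string including the % character; pattern matching needs LIKE

Fix: Use LIKE for wildcard pattern matching

Corrected query:
SELECT id, name FROM products WHERE name LIKE 'Sho%'

Result:
id | name  
---+-------
3  | Shovel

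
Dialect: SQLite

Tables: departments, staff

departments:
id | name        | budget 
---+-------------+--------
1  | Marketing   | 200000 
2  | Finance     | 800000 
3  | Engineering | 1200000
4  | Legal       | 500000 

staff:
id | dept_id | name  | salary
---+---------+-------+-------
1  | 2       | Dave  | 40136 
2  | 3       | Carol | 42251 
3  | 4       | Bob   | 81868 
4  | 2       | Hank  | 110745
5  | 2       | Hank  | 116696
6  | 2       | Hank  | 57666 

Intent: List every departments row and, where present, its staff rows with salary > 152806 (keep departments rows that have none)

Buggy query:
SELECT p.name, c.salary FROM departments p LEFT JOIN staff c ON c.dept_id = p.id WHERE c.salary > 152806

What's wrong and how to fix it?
Bug: Filtering c.salary in WHERE discards the NULL rows produced by LEFT JOIN, turning it into an inner join

Fix: Move the right-table condition into the ON clause so unmatched parents are kept

Corrected query:
SELECT p.name, c.salary FROM departments p LEFT JOIN staff c ON c.dept_id = p.id AND c.salary > 152806

Result:
name        | salary
------------+-------
Marketing   | NULL  
Finance     | NULL  
Engineering | NULL  
Legal       | NULL  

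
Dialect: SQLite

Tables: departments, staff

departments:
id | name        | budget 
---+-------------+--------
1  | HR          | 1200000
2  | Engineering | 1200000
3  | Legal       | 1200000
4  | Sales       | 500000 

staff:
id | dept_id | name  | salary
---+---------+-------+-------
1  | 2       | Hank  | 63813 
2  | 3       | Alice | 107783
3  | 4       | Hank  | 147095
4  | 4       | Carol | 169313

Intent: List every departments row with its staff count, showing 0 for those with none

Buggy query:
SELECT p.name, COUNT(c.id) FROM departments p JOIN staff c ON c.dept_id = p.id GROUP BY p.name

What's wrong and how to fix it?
Bug: An inner join excludes parents with zero children

Fix: Use LEFT JOIN so parents without children still appear (COUNT(c.id) gives 0)

Corrected query:
SELECT p.name, COUNT(c.id) FROM departments p LEFT JOIN staff c ON c.dept_id = p.id GROUP BY p.name

Result:
name        | COUNT(c.id)
------------+------------
Engineering | 1          
HR          | 0          
Legal       | 1          
Sales       | 2          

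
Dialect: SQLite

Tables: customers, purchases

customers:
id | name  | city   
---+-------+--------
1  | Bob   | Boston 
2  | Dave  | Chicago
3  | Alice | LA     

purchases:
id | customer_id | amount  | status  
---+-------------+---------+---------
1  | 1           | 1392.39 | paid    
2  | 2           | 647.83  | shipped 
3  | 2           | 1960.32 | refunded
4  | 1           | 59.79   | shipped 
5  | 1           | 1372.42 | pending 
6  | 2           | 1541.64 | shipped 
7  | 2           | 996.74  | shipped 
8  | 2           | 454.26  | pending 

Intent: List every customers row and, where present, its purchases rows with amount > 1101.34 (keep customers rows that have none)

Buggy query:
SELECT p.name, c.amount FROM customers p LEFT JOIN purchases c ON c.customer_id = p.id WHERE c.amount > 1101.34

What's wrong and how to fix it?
Bug: Filtering c.amount in WHERE discards the NULL rows produced by LEFT JOIN, turning it into an inner join

Fix: Put 'c.amount > 1101.34' in the JOIN's ON clause instead of WHERE

Corrected query:
SELECT p.name, c.amount FROM customers p LEFT JOIN purchases c ON c.customer_id = p.id AND c.amount > 1101.34

Result:
name  | amount 
------+--------
Bob   | 1372.42
Bob   | 1392.39
Dave  | 1541.64
Dave  | 1960.32
Alice | NULL   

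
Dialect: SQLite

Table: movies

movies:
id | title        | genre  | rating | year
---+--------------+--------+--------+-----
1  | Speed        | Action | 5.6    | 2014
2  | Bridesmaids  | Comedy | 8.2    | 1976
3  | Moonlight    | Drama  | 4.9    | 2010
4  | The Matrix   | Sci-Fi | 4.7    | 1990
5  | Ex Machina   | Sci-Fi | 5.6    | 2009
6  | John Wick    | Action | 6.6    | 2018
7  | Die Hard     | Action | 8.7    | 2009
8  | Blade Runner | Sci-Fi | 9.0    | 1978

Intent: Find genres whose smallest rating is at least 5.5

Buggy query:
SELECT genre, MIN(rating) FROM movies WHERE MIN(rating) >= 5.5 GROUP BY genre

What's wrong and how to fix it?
Bug: MIN() in WHERE is a misuse of aggregate

Fix: Use HAVING for the per-group MIN condition

Corrected query:
SELECT genre, MIN(rating) FROM movies GROUP BY genre HAVING MIN(rating) >= 5.5

Result:
genre  | MIN(rating)
-------+------------
Action | 5.6        
Comedy | 8.2        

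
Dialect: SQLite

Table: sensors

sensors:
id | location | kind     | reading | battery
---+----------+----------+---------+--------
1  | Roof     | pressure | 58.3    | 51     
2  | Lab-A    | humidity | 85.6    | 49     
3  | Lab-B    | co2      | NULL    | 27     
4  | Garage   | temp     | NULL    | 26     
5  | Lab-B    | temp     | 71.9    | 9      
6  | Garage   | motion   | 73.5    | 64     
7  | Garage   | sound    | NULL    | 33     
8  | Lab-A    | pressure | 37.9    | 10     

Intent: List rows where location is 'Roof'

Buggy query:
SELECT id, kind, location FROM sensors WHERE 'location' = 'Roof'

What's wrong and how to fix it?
Bug: 'location' in single quotes is a string literal, not the column; the comparison is literal-vs-literal and never true

Fix: Remove the quotes around the column name (or use double quotes for an identifier)

Corrected query:
SELECT id, kind, location FROM sensors WHERE location = 'Roof'

Result:
id | kind     | location
---+----------+---------
1  | pressure | Roof    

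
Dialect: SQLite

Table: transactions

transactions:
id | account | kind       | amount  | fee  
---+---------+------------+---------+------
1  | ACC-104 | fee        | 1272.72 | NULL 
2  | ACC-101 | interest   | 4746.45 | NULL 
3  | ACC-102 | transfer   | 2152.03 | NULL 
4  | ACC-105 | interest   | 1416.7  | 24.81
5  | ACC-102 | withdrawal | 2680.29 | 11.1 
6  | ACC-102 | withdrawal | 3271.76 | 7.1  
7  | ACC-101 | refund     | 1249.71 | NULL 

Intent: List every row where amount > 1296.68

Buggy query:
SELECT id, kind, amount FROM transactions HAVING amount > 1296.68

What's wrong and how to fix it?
Bug: HAVING filters the output of aggregation, but this query has no GROUP BY and no aggregate functions, so SQLite rejects it (HAVING clause on a non-aggregate query); the condition here is per row

Fix: Replace HAVING with WHERE since the condition applies to individual rows

Corrected query:
SELECT id, kind, amount FROM transactions WHERE amount > 1296.68

Result:
id | kind       | amount 
---+------------+--------
2  | interest   | 4746.45
3  | transfer   | 2152.03
4  | interest   | 1416.7 
5  | withdrawal | 2680.29
6  | withdrawal | 3271.76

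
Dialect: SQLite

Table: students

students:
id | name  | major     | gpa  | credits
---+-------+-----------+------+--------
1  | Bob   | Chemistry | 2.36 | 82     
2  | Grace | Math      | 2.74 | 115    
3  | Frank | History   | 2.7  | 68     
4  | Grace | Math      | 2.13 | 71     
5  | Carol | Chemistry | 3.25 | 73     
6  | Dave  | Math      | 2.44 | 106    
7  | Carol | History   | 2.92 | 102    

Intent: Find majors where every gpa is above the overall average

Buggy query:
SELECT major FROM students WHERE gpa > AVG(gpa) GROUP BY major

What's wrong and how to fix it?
Bug: AVG() is an aggregate; it can't sit directly in WHERE

Fix: Compute the overall average in a scalar subquery and compare each group's MIN against it in HAVING

Corrected query:
SELECT major FROM students GROUP BY major HAVING MIN(gpa) > (SELECT AVG(gpa) FROM students)

Result:
major  
-------
History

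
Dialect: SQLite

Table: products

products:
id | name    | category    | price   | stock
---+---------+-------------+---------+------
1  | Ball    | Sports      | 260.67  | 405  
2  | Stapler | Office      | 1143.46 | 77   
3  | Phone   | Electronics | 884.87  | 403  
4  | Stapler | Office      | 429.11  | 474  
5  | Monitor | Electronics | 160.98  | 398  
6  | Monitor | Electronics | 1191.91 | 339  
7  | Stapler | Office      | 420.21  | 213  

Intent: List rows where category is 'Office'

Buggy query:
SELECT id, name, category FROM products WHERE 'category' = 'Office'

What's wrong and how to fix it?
Bug: 'category' in single quotes is a string literal, not the column; the comparison is literal-vs-literal and never true

Fix: Remove the quotes around the column name (or use double quotes for an identifier)

Corrected query:
SELECT id, name, category FROM products WHERE category = 'Office'

Result:
id | name    | category
---+---------+---------
2  | Stapler | Office  
4  | Stapler | Office  
7  | Stapler | Office  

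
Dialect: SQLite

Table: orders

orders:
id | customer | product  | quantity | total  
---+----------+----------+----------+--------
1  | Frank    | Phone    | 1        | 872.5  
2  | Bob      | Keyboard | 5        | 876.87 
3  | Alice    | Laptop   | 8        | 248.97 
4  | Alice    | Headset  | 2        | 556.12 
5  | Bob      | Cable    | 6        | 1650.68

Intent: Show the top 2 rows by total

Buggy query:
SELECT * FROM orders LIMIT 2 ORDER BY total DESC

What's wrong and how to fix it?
Bug: ORDER BY cannot follow LIMIT; LIMIT is the final clause

Fix: Sort with ORDER BY, then apply LIMIT

Corrected query:
SELECT * FROM orders ORDER BY total DESC LIMIT 2

Result:
id | customer | product  | quantity | total  
---+----------+----------+----------+--------
5  | Bob      | Cable    | 6        | 1650.68
2  | Bob      | Keyboard | 5        | 876.87 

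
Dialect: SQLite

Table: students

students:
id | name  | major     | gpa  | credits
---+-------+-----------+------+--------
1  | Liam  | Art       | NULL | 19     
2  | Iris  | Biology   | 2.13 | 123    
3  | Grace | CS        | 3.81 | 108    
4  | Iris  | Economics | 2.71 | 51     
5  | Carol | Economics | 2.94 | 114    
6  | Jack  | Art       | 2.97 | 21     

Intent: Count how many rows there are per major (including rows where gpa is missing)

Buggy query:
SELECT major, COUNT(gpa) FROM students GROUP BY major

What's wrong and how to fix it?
Bug: COUNT(column) counts non-NULL values only; rows with NULL gpa aren't counted

Fix: Use COUNT(*) to count all rows regardless of NULL

Corrected query:
SELECT major, COUNT(*) FROM students GROUP BY major

Result:
major     | COUNT(*)
----------+---------
Art       | 2       
Biology   | 1       
CS        | 1       
Economics | 2       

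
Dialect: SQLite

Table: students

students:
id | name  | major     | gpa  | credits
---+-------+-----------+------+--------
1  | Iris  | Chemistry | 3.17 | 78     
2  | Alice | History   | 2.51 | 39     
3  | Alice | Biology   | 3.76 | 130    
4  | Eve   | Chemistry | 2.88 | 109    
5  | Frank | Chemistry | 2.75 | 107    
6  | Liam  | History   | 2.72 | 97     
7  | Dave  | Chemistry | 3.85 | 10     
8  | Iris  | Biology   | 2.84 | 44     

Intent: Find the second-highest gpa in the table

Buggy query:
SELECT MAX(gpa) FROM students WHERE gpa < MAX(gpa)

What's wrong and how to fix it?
Bug: MAX(gpa) on the right of the comparison is an aggregate-in-WHERE error

Fix: Compute the overall MAX in a subquery, then take MAX of rows below it

Corrected query:
SELECT MAX(gpa) FROM students WHERE gpa < (SELECT MAX(gpa) FROM students)

Result:
MAX(gpa)
--------
3.76    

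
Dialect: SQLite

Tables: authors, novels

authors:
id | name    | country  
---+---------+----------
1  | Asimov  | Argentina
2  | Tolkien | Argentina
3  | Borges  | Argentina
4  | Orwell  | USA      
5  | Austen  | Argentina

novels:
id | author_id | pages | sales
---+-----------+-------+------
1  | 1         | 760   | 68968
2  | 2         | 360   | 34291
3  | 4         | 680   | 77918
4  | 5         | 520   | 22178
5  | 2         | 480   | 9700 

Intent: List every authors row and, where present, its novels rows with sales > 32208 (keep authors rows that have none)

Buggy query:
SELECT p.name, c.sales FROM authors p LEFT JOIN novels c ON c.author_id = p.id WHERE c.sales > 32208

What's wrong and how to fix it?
Bug: Filtering c.sales in WHERE discards the NULL rows produced by LEFT JOIN, turning it into an inner join

Fix: Put 'c.sales > 32208' in the JOIN's ON clause instead of WHERE

Corrected query:
SELECT p.name, c.sales FROM authors p LEFT JOIN novels c ON c.author_id = p.id AND c.sales > 32208

Result:
name    | sales
--------+------
Asimov  | 68968
Tolkien | 34291
Borges  | NULL 
Orwell  | 77918
Austen  | NULL 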